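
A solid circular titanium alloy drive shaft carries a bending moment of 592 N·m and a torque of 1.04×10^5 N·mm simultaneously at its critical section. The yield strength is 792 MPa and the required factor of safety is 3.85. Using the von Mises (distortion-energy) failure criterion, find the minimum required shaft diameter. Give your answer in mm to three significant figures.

d = 31.0 mm

σ_allow = σ_y/n = 792/3.85 = 205.7 MPa.
For a solid shaft σ_b = 32M/(πd³) and τ = 16T/(πd³), so the von Mises stress is σ' = (16/πd³)·√(4M²+3T²).
√(4M²+3T²) = √(4×(592000)² + 3×(104000)²) = 1.198×10^6 N·mm.
d³ = 16×1.198×10^6/(π×205.7) = 29650 mm³.
d = 30.95 mm.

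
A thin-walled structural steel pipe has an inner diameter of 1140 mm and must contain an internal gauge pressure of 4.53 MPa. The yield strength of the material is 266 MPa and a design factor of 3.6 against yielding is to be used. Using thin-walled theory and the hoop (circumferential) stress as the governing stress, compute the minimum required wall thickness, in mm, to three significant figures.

σ_allow = 266/3.6 = 73.89 MPa.
Hoop stress σ_h = pD/(2t), so t = pD/(2σ_allow) = 4.53×1140/(2×73.89) = 34.95 mm.

t = 34.9 mm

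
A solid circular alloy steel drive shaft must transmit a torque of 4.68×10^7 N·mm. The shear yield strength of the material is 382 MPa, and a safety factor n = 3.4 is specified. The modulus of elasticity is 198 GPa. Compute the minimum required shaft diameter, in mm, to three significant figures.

Allowable shear stress τ_allow = 382/3.4 = 112.4 MPa.
For a solid shaft τ = 16T/(πd³), so d³ = 16T/(π τ_allow) = 16×4.6800×10^7/(π×112.4) = 2.121×10^6 mm³.
d = (2.121×10^6)^(1/3) = 128.5 mm.

d = 128 mm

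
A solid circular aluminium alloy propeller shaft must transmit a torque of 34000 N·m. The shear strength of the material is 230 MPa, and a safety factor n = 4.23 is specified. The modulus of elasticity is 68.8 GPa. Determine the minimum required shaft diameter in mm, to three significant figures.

d = 147 mm

Allowable shear stress τ_allow = 230/4.23 = 54.37 MPa.
For a solid shaft τ = 16T/(πd³), so d³ = 16T/(π τ_allow) = 16×3.4000×10^7/(π×54.37) = 3.185×10^6 mm³.
d = (3.185×10^6)^(1/3) = 147.1 mm.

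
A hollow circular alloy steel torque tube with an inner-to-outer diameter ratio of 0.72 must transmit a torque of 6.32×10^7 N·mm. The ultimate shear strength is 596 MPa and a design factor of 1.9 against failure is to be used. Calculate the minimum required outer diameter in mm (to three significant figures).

d_o = 112 mm

τ_allow = 596/1.9 = 313.7 MPa.
For a hollow shaft τ = 16T/[πd_o³(1−k⁴)] with k = 0.72, so 1−k⁴ = 0.7313.
d_o³ = 16T/[π τ_allow (1−k⁴)] = 16×6.3200×10^7/(π×313.7×0.7313) = 1.403×10^6 mm³.
d_o = 112.0 mm.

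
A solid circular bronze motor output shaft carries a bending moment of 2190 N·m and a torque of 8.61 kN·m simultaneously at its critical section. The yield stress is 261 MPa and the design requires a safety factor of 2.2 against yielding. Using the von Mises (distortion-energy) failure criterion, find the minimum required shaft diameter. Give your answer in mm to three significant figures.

σ_allow = σ_y/n = 261/2.2 = 118.6 MPa.
For a solid shaft σ_b = 32M/(πd³) and τ = 16T/(πd³), so the von Mises stress is σ' = (16/πd³)·√(4M²+3T²).
√(4M²+3T²) = √(4×(2.190×10^6)² + 3×(8.610×10^6)²) = 1.554×10^7 N·mm.
d³ = 16×1.554×10^7/(π×118.6) = 667200 mm³.
d = 87.38 mm.

d = 87.4 mm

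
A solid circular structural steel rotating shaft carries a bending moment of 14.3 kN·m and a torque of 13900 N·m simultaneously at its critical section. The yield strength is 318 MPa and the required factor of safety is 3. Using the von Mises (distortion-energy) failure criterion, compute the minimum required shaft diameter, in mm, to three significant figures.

d = 122 mm

σ_allow = σ_y/n = 318/3 = 106.0 MPa.
For a solid shaft σ_b = 32M/(πd³) and τ = 16T/(πd³), so the von Mises stress is σ' = (16/πd³)·√(4M²+3T²).
√(4M²+3T²) = √(4×(1.430×10^7)² + 3×(1.390×10^7)²) = 3.738×10^7 N·mm.
d³ = 16×3.738×10^7/(π×106.0) = 1.796×10^6 mm³.
d = 121.6 mm.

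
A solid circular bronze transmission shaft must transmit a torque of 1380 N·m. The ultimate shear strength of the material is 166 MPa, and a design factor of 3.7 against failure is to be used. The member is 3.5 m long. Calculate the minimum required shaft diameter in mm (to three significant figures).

d = 53.9 mm

Allowable shear stress τ_allow = 166/3.7 = 44.86 MPa.
For a solid shaft τ = 16T/(πd³), so d³ = 16T/(π τ_allow) = 16×1380000/(π×44.86) = 156700 mm³.
d = (156700)^(1/3) = 53.91 mm.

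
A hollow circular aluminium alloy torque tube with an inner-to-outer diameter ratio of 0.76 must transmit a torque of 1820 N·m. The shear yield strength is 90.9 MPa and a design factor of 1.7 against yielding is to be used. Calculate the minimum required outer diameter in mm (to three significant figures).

d_o = 63.8 mm

τ_allow = 90.9/1.7 = 53.47 MPa.
For a hollow shaft τ = 16T/[πd_o³(1−k⁴)] with k = 0.76, so 1−k⁴ = 0.6664.
d_o³ = 16T/[π τ_allow (1−k⁴)] = 16×1820000/(π×53.47×0.6664) = 260100 mm³.
d_o = 63.84 mm.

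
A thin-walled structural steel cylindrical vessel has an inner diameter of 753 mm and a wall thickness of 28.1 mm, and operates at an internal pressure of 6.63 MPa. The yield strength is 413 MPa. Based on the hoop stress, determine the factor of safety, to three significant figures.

n = 4.65

σ_h = pD/(2t) = 6.63×753/(2×28.1) = 88.83 MPa.
n = 413/88.83 = 4.649.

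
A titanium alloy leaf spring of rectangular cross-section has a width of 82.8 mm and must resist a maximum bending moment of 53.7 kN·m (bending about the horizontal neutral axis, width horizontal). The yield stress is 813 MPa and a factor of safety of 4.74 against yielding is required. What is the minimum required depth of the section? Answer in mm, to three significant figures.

σ_allow = 813/4.74 = 171.5 MPa.
For a rectangular section σ = 6M/(bh²), so h² = 6M/(b σ_allow) = 6×5.3700×10^7/(82.8×171.5) = 22690 mm².
h = 150.6 mm.

h = 151 mm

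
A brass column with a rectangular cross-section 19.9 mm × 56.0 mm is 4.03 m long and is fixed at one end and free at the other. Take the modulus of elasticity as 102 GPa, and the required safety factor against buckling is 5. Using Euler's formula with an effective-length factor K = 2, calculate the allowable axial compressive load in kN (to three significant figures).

P_allow = 0.114 kN

Buckling occurs about the weak axis: I_min = h·b³/12 = 56.0×19.9³/12 = 36780 mm⁴ (b = 19.9 mm is the smaller dimension).
Effective length L_e = KL = 2×4.03 m = 8060 mm.
Euler critical load P_cr = π²EI/L_e² = π²×102000×36780/8060² = 569.9 N.
P_allow = P_cr/n = 569.9/5 = 114.0 N.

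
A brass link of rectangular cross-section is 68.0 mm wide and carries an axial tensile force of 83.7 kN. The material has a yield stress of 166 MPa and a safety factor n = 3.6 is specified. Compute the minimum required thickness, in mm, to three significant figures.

t = 26.7 mm

σ_allow = 166/3.6 = 46.11 MPa.
Required area A = F/σ_allow = 83700/46.11 = 1815 mm².
t = A/w = 1815/68.0 = 26.69 mm.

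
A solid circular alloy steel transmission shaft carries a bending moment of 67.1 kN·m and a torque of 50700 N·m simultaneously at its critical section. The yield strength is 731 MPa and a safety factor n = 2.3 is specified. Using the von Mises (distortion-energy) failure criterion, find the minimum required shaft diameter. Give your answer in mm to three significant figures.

σ_allow = σ_y/n = 731/2.3 = 317.8 MPa.
For a solid shaft σ_b = 32M/(πd³) and τ = 16T/(πd³), so the von Mises stress is σ' = (16/πd³)·√(4M²+3T²).
√(4M²+3T²) = √(4×(6.710×10^7)² + 3×(5.070×10^7)²) = 1.604×10^8 N·mm.
d³ = 16×1.604×10^8/(π×317.8) = 2.570×10^6 mm³.
d = 137.0 mm.

d = 137 mm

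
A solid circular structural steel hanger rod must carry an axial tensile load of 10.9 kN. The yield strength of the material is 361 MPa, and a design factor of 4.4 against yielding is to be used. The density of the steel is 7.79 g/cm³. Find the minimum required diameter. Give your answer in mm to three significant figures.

d = 13.0 mm

Allowable stress σ_allow = 361/4.4 = 82.05 MPa.
Required area A = F/σ_allow = 10900/82.05 = 132.9 mm².
A = πd²/4 → d = √(4A/π) = 13.01 mm.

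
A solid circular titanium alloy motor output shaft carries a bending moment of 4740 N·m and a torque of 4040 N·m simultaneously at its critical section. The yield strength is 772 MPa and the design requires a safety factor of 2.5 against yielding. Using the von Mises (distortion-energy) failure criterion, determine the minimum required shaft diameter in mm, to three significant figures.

d = 57.9 mm

σ_allow = σ_y/n = 772/2.5 = 308.8 MPa.
For a solid shaft σ_b = 32M/(πd³) and τ = 16T/(πd³), so the von Mises stress is σ' = (16/πd³)·√(4M²+3T²).
√(4M²+3T²) = √(4×(4.740×10^6)² + 3×(4.040×10^6)²) = 1.178×10^7 N·mm.
d³ = 16×1.178×10^7/(π×308.8) = 194300 mm³.
d = 57.92 mm.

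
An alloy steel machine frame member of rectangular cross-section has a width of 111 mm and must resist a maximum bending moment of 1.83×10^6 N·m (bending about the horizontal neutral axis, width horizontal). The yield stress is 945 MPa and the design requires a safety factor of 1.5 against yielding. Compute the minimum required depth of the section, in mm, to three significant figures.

h = 396 mm

σ_allow = 945/1.5 = 630.0 MPa.
For a rectangular section σ = 6M/(bh²), so h² = 6M/(b σ_allow) = 6×1.8300×10^9/(111×630.0) = 157000 mm².
h = 396.3 mm.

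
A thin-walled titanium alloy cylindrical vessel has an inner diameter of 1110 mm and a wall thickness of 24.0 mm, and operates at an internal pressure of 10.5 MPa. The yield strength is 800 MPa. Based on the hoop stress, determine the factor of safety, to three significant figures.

n = 3.29

σ_h = pD/(2t) = 10.5×1110/(2×24.0) = 242.8 MPa.
n = 800/242.8 = 3.295.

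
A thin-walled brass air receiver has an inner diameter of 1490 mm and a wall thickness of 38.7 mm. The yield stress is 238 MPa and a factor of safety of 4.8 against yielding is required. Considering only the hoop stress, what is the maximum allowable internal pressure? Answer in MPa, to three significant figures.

p_allow = 2.58 MPa

σ_allow = 238/4.8 = 49.58 MPa.
σ_h = pD/(2t) → p_allow = 2σ_allow t/D = 2×49.58×38.7/1490 = 2.576 MPa.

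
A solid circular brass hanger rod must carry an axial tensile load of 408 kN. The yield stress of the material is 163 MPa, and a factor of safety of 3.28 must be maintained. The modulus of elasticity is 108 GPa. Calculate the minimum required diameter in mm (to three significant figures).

d = 102 mm

Allowable stress σ_allow = 163/3.28 = 49.70 MPa.
Required area A = F/σ_allow = 408000/49.70 = 8210 mm².
A = πd²/4 → d = √(4A/π) = 102.2 mm.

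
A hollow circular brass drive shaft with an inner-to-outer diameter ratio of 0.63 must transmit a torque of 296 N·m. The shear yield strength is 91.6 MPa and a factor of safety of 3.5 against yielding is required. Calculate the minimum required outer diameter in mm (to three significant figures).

d_o = 40.9 mm

τ_allow = 91.6/3.5 = 26.17 MPa.
For a hollow shaft τ = 16T/[πd_o³(1−k⁴)] with k = 0.63, so 1−k⁴ = 0.8425.
d_o³ = 16T/[π τ_allow (1−k⁴)] = 16×296000/(π×26.17×0.8425) = 68370 mm³.
d_o = 40.89 mm.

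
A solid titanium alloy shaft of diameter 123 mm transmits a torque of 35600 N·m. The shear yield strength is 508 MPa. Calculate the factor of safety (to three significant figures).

τ = 16T/(πd³) = 16×3.5600×10^7/(π×123³) = 97.43 MPa.
n = τ_limit/τ = 508/97.43 = 5.214.

n = 5.21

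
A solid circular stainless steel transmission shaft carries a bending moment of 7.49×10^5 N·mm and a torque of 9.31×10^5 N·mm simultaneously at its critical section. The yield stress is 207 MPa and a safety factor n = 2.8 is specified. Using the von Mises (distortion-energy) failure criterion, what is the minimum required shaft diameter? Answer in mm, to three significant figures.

σ_allow = σ_y/n = 207/2.8 = 73.93 MPa.
For a solid shaft σ_b = 32M/(πd³) and τ = 16T/(πd³), so the von Mises stress is σ' = (16/πd³)·√(4M²+3T²).
√(4M²+3T²) = √(4×(749000)² + 3×(931000)²) = 2.201×10^6 N·mm.
d³ = 16×2.201×10^6/(π×73.93) = 151600 mm³.
d = 53.32 mm.

d = 53.3 mm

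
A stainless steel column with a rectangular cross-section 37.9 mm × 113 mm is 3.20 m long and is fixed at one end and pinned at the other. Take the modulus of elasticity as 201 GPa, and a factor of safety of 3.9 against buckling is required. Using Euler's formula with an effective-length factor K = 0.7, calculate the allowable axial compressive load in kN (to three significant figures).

P_allow = 52.0 kN

Buckling occurs about the weak axis: I_min = h·b³/12 = 113×37.9³/12 = 512600 mm⁴ (b = 37.9 mm is the smaller dimension).
Effective length L_e = KL = 0.7×3.20 m = 2240 mm.
Euler critical load P_cr = π²EI/L_e² = π²×201000×512600/2240² = 202700 N.
P_allow = P_cr/n = 202700/3.9 = 51970 N.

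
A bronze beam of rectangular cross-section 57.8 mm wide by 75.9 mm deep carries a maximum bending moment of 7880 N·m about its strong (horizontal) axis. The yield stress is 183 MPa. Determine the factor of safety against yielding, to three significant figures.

Section modulus S = bh²/6 = 57.8×75.9²/6 = 55500 mm³.
σ = M/S = 7880000/55500 = 142.0 MPa.
n = 183/142.0 = 1.289.

n = 1.29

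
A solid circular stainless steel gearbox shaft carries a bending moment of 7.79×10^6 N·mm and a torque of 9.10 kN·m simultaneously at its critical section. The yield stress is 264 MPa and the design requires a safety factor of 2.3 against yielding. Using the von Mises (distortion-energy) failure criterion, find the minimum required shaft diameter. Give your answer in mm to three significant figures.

σ_allow = σ_y/n = 264/2.3 = 114.8 MPa.
For a solid shaft σ_b = 32M/(πd³) and τ = 16T/(πd³), so the von Mises stress is σ' = (16/πd³)·√(4M²+3T²).
√(4M²+3T²) = √(4×(7.790×10^6)² + 3×(9.100×10^6)²) = 2.216×10^7 N·mm.
d³ = 16×2.216×10^7/(π×114.8) = 983400 mm³.
d = 99.44 mm.

d = 99.4 mm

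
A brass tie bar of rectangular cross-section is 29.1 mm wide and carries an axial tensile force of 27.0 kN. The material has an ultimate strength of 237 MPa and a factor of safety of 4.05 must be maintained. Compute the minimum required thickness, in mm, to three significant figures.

t = 15.9 mm

σ_allow = 237/4.05 = 58.52 MPa.
Required area A = F/σ_allow = 27000/58.52 = 461.4 mm².
t = A/w = 461.4/29.1 = 15.86 mm.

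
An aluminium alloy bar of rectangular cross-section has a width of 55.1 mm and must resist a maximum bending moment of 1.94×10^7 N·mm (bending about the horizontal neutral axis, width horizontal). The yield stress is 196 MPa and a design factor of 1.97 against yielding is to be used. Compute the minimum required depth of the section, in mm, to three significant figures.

h = 146 mm

σ_allow = 196/1.97 = 99.49 MPa.
For a rectangular section σ = 6M/(bh²), so h² = 6M/(b σ_allow) = 6×1.9400×10^7/(55.1×99.49) = 21230 mm².
h = 145.7 mm.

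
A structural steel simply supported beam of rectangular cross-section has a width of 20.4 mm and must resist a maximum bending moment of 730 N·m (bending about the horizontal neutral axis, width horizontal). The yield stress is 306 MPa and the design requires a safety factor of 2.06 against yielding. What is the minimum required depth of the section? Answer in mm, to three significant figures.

h = 38.0 mm

σ_allow = 306/2.06 = 148.5 MPa.
For a rectangular section σ = 6M/(bh²), so h² = 6M/(b σ_allow) = 6×730000/(20.4×148.5) = 1445 mm².
h = 38.02 mm.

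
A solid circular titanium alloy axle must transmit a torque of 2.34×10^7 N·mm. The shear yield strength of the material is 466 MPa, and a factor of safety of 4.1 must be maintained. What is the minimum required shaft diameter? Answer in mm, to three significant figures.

Allowable shear stress τ_allow = 466/4.1 = 113.7 MPa.
For a solid shaft τ = 16T/(πd³), so d³ = 16T/(π τ_allow) = 16×2.3400×10^7/(π×113.7) = 1.049×10^6 mm³.
d = (1.049×10^6)^(1/3) = 101.6 mm.

d = 102 mm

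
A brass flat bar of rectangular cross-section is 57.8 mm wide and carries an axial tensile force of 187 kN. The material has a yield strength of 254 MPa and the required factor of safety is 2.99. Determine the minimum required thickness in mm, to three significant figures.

t = 38.1 mm

σ_allow = 254/2.99 = 84.95 MPa.
Required area A = F/σ_allow = 187000/84.95 = 2201 mm².
t = A/w = 2201/57.8 = 38.08 mm.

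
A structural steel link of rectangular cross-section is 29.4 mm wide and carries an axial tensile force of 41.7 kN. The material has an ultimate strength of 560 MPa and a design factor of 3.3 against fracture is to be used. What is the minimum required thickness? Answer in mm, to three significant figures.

t = 8.36 mm

σ_allow = 560/3.3 = 169.7 MPa.
Required area A = F/σ_allow = 41700/169.7 = 245.7 mm².
t = A/w = 245.7/29.4 = 8.358 mm.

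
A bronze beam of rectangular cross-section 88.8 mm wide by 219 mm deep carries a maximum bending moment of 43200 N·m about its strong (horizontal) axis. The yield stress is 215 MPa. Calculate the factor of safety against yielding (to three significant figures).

n = 3.53

Section modulus S = bh²/6 = 88.8×219²/6 = 709800 mm³.
σ = M/S = 4.3200×10^7/709800 = 60.86 MPa.
n = 215/60.86 = 3.533.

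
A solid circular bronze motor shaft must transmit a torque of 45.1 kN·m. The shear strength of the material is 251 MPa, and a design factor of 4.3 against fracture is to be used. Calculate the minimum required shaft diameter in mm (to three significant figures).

d = 158 mm

Allowable shear stress τ_allow = 251/4.3 = 58.37 MPa.
For a solid shaft τ = 16T/(πd³), so d³ = 16T/(π τ_allow) = 16×4.5100×10^7/(π×58.37) = 3.935×10^6 mm³.
d = (3.935×10^6)^(1/3) = 157.9 mm.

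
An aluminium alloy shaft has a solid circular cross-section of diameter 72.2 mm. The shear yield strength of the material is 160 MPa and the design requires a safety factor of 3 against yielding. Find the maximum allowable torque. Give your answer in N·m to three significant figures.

T_allow = 3940 N·m

τ_allow = 160/3 = 53.33 MPa.
For a solid shaft T_allow = τ_allow·πd³/16; πd³/16 = π×72.2³/16 = 73900 mm³.
T_allow = 53.33×73900 = 3.941×10^6 N·mm = 3941 N·m.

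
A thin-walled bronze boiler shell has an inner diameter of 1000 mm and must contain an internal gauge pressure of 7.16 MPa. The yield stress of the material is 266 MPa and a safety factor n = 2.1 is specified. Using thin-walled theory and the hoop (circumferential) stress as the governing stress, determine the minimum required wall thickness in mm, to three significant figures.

t = 28.3 mm

σ_allow = 266/2.1 = 126.7 MPa.
Hoop stress σ_h = pD/(2t), so t = pD/(2σ_allow) = 7.16×1000/(2×126.7) = 28.26 mm.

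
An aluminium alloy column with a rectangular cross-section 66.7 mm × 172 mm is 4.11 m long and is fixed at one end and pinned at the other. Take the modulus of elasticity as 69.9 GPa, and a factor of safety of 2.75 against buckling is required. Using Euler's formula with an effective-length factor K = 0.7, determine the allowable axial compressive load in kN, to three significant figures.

Buckling occurs about the weak axis: I_min = h·b³/12 = 172×66.7³/12 = 4.253×10^6 mm⁴ (b = 66.7 mm is the smaller dimension).
Effective length L_e = KL = 0.7×4.11 m = 2877 mm.
Euler critical load P_cr = π²EI/L_e² = π²×69900×4.253×10^6/2877² = 354500 N.
P_allow = P_cr/n = 354500/2.75 = 128900 N.

P_allow = 129 kN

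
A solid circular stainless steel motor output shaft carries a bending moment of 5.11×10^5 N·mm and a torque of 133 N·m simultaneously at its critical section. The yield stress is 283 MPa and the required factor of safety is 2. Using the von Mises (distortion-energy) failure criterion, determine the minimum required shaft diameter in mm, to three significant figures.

σ_allow = σ_y/n = 283/2 = 141.5 MPa.
For a solid shaft σ_b = 32M/(πd³) and τ = 16T/(πd³), so the von Mises stress is σ' = (16/πd³)·√(4M²+3T²).
√(4M²+3T²) = √(4×(511000)² + 3×(133000)²) = 1.048×10^6 N·mm.
d³ = 16×1.048×10^6/(π×141.5) = 37710 mm³.
d = 33.53 mm.

d = 33.5 mm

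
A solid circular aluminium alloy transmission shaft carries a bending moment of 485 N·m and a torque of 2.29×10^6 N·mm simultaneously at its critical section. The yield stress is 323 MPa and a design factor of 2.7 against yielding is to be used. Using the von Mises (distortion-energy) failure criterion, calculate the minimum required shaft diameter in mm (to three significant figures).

σ_allow = σ_y/n = 323/2.7 = 119.6 MPa.
For a solid shaft σ_b = 32M/(πd³) and τ = 16T/(πd³), so the von Mises stress is σ' = (16/πd³)·√(4M²+3T²).
√(4M²+3T²) = √(4×(485000)² + 3×(2.290×10^6)²) = 4.083×10^6 N·mm.
d³ = 16×4.083×10^6/(π×119.6) = 173800 mm³.
d = 55.81 mm.

d = 55.8 mm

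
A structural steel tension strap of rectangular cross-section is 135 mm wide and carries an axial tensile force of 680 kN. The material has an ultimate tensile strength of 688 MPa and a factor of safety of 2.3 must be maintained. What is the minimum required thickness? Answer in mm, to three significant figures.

σ_allow = 688/2.3 = 299.1 MPa.
Required area A = F/σ_allow = 680000/299.1 = 2273 mm².
t = A/w = 2273/135 = 16.84 mm.

t = 16.8 mm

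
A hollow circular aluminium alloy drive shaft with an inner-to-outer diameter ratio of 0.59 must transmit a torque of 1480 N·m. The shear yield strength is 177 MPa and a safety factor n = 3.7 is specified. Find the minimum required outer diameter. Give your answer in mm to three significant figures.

d_o = 56.4 mm

τ_allow = 177/3.7 = 47.84 MPa.
For a hollow shaft τ = 16T/[πd_o³(1−k⁴)] with k = 0.59, so 1−k⁴ = 0.8788.
d_o³ = 16T/[π τ_allow (1−k⁴)] = 16×1480000/(π×47.84×0.8788) = 179300 mm³.
d_o = 56.39 mm.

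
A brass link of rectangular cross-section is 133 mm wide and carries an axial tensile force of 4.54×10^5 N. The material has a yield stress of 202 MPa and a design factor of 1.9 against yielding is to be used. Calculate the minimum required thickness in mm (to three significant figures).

σ_allow = 202/1.9 = 106.3 MPa.
Required area A = F/σ_allow = 454000/106.3 = 4270 mm².
t = A/w = 4270/133 = 32.11 mm.

t = 32.1 mm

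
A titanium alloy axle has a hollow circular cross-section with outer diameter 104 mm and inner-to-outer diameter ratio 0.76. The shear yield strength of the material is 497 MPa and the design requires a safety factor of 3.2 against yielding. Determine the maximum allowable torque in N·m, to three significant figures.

T_allow = 22900 N·m

τ_allow = 497/3.2 = 155.3 MPa.
For a hollow shaft T_allow = τ_allow·πd_o³(1−k⁴)/16 with 1−k⁴ = 0.6664, so πd_o³(1−k⁴)/16 = 147200 mm³.
T_allow = 155.3×147200 = 2.286×10^7 N·mm = 22860 N·m.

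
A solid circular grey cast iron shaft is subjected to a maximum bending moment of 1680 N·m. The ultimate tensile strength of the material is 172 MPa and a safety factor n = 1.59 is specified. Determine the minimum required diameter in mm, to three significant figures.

σ_allow = 172/1.59 = 108.2 MPa.
For a solid circular section σ = 32M/(πd³), so d³ = 32M/(π σ_allow) = 32×1680000/(π×108.2) = 158200 mm³.
d = 54.08 mm.

d = 54.1 mm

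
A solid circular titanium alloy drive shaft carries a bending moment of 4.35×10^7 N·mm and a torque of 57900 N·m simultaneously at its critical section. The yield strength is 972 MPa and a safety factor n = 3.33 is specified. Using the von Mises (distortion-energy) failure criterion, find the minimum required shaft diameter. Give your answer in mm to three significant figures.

σ_allow = σ_y/n = 972/3.33 = 291.9 MPa.
For a solid shaft σ_b = 32M/(πd³) and τ = 16T/(πd³), so the von Mises stress is σ' = (16/πd³)·√(4M²+3T²).
√(4M²+3T²) = √(4×(4.350×10^7)² + 3×(5.790×10^7)²) = 1.328×10^8 N·mm.
d³ = 16×1.328×10^8/(π×291.9) = 2.316×10^6 mm³.
d = 132.3 mm.

d = 132 mm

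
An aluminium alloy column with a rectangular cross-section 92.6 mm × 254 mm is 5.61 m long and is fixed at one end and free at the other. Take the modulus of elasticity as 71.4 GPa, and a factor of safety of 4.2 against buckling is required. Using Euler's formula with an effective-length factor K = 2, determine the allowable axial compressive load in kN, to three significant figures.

P_allow = 22.4 kN

Buckling occurs about the weak axis: I_min = h·b³/12 = 254×92.6³/12 = 1.681×10^7 mm⁴ (b = 92.6 mm is the smaller dimension).
Effective length L_e = KL = 2×5.61 m = 11220 mm.
Euler critical load P_cr = π²EI/L_e² = π²×71400×1.681×10^7/11220² = 94080 N.
P_allow = P_cr/n = 94080/4.2 = 22400 N.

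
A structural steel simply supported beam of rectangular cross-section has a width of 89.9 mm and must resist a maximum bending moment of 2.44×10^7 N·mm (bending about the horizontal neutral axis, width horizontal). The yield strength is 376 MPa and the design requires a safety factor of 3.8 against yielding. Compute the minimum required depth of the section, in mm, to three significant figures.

σ_allow = 376/3.8 = 98.95 MPa.
For a rectangular section σ = 6M/(bh²), so h² = 6M/(b σ_allow) = 6×2.4400×10^7/(89.9×98.95) = 16460 mm².
h = 128.3 mm.

h = 128 mm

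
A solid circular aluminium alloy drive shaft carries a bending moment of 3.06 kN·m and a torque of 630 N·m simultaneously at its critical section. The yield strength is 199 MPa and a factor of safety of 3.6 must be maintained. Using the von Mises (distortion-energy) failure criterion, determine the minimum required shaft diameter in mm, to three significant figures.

σ_allow = σ_y/n = 199/3.6 = 55.28 MPa.
For a solid shaft σ_b = 32M/(πd³) and τ = 16T/(πd³), so the von Mises stress is σ' = (16/πd³)·√(4M²+3T²).
√(4M²+3T²) = √(4×(3.060×10^6)² + 3×(630000)²) = 6.217×10^6 N·mm.
d³ = 16×6.217×10^6/(π×55.28) = 572800 mm³.
d = 83.05 mm.

d = 83.0 mm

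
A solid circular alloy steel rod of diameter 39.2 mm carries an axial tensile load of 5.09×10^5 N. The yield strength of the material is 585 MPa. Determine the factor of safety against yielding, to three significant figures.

n = 1.39

A = πd²/4 = 1207 mm².
σ = F/A = 509000/1207 = 421.8 MPa.
n = 585/421.8 = 1.387.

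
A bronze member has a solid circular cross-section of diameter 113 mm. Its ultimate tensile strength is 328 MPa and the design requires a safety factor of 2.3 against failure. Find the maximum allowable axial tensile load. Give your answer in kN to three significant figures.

σ_allow = 328/2.3 = 142.6 MPa.
A = πd²/4 = π×113²/4 = 10030 mm².
F_allow = σ_allow × A = 142.6×10030 = 1.430×10^6 N.

F_allow = 1430 kN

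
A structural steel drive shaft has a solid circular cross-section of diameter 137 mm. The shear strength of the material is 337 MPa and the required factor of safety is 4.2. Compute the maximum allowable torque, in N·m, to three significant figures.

T_allow = 40500 N·m

τ_allow = 337/4.2 = 80.24 MPa.
For a solid shaft T_allow = τ_allow·πd³/16; πd³/16 = π×137³/16 = 504900 mm³.
T_allow = 80.24×504900 = 4.051×10^7 N·mm = 40510 N·m.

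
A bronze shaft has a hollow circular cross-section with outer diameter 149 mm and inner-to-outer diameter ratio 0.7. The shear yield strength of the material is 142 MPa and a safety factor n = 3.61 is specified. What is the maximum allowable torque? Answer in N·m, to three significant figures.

T_allow = 19400 N·m

τ_allow = 142/3.61 = 39.34 MPa.
For a hollow shaft T_allow = τ_allow·πd_o³(1−k⁴)/16 with 1−k⁴ = 0.7599, so πd_o³(1−k⁴)/16 = 493600 mm³.
T_allow = 39.34×493600 = 1.941×10^7 N·mm = 19410 N·m.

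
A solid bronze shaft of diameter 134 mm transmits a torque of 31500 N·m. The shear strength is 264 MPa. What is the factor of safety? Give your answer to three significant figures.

n = 3.96

τ = 16T/(πd³) = 16×3.1500×10^7/(π×134³) = 66.68 MPa.
n = τ_limit/τ = 264/66.68 = 3.959.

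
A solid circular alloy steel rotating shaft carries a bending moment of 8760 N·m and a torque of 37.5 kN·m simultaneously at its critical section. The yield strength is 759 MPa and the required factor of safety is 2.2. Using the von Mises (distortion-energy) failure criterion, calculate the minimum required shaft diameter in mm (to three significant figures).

d = 99.8 mm

σ_allow = σ_y/n = 759/2.2 = 345.0 MPa.
For a solid shaft σ_b = 32M/(πd³) and τ = 16T/(πd³), so the von Mises stress is σ' = (16/πd³)·√(4M²+3T²).
√(4M²+3T²) = √(4×(8.760×10^6)² + 3×(3.750×10^7)²) = 6.727×10^7 N·mm.
d³ = 16×6.727×10^7/(π×345.0) = 993100 mm³.
d = 99.77 mm.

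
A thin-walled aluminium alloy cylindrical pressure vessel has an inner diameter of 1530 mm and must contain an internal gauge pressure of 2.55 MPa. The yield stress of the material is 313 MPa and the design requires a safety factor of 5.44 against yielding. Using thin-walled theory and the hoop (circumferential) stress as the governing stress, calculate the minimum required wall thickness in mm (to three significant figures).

σ_allow = 313/5.44 = 57.54 MPa.
Hoop stress σ_h = pD/(2t), so t = pD/(2σ_allow) = 2.55×1530/(2×57.54) = 33.90 mm.

t = 33.9 mm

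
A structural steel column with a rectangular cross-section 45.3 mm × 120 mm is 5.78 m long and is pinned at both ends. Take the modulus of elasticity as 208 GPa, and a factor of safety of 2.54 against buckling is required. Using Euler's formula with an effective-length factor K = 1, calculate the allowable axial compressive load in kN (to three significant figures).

Buckling occurs about the weak axis: I_min = h·b³/12 = 120×45.3³/12 = 929600 mm⁴ (b = 45.3 mm is the smaller dimension).
Effective length L_e = KL = 1×5.78 m = 5780 mm.
Euler critical load P_cr = π²EI/L_e² = π²×208000×929600/5780² = 57120 N.
P_allow = P_cr/n = 57120/2.54 = 22490 N.

P_allow = 22.5 kN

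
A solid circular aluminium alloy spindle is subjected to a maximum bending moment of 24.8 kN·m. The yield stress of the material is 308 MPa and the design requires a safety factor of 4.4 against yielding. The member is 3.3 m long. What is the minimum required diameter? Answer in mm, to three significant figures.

σ_allow = 308/4.4 = 70.00 MPa.
For a solid circular section σ = 32M/(πd³), so d³ = 32M/(π σ_allow) = 32×2.4800×10^7/(π×70.00) = 3.609×10^6 mm³.
d = 153.4 mm.

d = 153 mm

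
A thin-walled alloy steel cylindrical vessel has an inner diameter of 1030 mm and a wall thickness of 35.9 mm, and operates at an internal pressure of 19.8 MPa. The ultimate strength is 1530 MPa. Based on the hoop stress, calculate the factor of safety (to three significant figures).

n = 5.39

σ_h = pD/(2t) = 19.8×1030/(2×35.9) = 284.0 MPa.
n = 1530/284.0 = 5.387.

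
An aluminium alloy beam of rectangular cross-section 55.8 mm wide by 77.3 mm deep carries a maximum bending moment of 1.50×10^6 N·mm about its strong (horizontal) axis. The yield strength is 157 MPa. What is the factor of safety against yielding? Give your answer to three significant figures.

Section modulus S = bh²/6 = 55.8×77.3²/6 = 55570 mm³.
σ = M/S = 1500000/55570 = 26.99 MPa.
n = 157/26.99 = 5.816.

n = 5.82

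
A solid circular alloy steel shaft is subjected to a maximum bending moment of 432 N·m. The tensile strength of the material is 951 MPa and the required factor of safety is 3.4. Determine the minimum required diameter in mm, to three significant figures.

σ_allow = 951/3.4 = 279.7 MPa.
For a solid circular section σ = 32M/(πd³), so d³ = 32M/(π σ_allow) = 32×432000/(π×279.7) = 15730 mm³.
d = 25.06 mm.

d = 25.1 mm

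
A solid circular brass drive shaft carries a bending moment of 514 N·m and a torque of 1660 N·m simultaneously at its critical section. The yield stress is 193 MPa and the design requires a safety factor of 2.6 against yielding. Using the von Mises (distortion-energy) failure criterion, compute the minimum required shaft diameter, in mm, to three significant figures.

d = 59.4 mm

σ_allow = σ_y/n = 193/2.6 = 74.23 MPa.
For a solid shaft σ_b = 32M/(πd³) and τ = 16T/(πd³), so the von Mises stress is σ' = (16/πd³)·√(4M²+3T²).
√(4M²+3T²) = √(4×(514000)² + 3×(1.660×10^6)²) = 3.053×10^6 N·mm.
d³ = 16×3.053×10^6/(π×74.23) = 209500 mm³.
d = 59.39 mm.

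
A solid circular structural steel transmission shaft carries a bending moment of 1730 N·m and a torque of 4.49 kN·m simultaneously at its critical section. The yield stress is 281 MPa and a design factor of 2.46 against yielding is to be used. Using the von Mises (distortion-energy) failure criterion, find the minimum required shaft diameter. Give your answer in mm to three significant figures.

d = 72.4 mm

σ_allow = σ_y/n = 281/2.46 = 114.2 MPa.
For a solid shaft σ_b = 32M/(πd³) and τ = 16T/(πd³), so the von Mises stress is σ' = (16/πd³)·√(4M²+3T²).
√(4M²+3T²) = √(4×(1.730×10^6)² + 3×(4.490×10^6)²) = 8.512×10^6 N·mm.
d³ = 16×8.512×10^6/(π×114.2) = 379500 mm³.
d = 72.40 mm.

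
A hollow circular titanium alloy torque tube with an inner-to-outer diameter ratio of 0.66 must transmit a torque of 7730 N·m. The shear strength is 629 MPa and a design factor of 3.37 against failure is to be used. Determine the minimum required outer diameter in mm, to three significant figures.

τ_allow = 629/3.37 = 186.6 MPa.
For a hollow shaft τ = 16T/[πd_o³(1−k⁴)] with k = 0.66, so 1−k⁴ = 0.8103.
d_o³ = 16T/[π τ_allow (1−k⁴)] = 16×7730000/(π×186.6×0.8103) = 260300 mm³.
d_o = 63.85 mm.

d_o = 63.9 mm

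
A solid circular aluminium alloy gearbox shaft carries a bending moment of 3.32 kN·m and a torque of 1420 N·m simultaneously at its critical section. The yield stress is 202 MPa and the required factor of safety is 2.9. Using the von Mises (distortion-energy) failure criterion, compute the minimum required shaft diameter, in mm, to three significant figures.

σ_allow = σ_y/n = 202/2.9 = 69.66 MPa.
For a solid shaft σ_b = 32M/(πd³) and τ = 16T/(πd³), so the von Mises stress is σ' = (16/πd³)·√(4M²+3T²).
√(4M²+3T²) = √(4×(3.320×10^6)² + 3×(1.420×10^6)²) = 7.081×10^6 N·mm.
d³ = 16×7.081×10^6/(π×69.66) = 517700 mm³.
d = 80.30 mm.

d = 80.3 mm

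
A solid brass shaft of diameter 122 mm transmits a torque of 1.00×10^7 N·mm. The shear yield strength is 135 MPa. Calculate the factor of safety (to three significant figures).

n = 4.81

τ = 16T/(πd³) = 16×1.0000×10^7/(π×122³) = 28.05 MPa.
n = τ_limit/τ = 135/28.05 = 4.813.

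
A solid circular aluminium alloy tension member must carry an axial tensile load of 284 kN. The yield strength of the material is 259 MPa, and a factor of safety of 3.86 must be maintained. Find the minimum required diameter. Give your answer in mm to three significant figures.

Allowable stress σ_allow = 259/3.86 = 67.10 MPa.
Required area A = F/σ_allow = 284000/67.10 = 4233 mm².
A = πd²/4 → d = √(4A/π) = 73.41 mm.

d = 73.4 mm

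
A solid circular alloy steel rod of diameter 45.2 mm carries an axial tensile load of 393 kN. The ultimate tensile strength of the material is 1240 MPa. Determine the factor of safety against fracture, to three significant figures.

n = 5.06

A = πd²/4 = 1605 mm².
σ = F/A = 393000/1605 = 244.9 MPa.
n = 1240/244.9 = 5.063.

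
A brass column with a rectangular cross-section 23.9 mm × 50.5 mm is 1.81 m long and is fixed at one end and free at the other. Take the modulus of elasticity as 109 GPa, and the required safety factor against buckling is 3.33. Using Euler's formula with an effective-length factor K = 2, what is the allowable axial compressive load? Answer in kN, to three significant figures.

Buckling occurs about the weak axis: I_min = h·b³/12 = 50.5×23.9³/12 = 57450 mm⁴ (b = 23.9 mm is the smaller dimension).
Effective length L_e = KL = 2×1.81 m = 3620 mm.
Euler critical load P_cr = π²EI/L_e² = π²×109000×57450/3620² = 4716 N.
P_allow = P_cr/n = 4716/3.33 = 1416 N.

P_allow = 1.42 kN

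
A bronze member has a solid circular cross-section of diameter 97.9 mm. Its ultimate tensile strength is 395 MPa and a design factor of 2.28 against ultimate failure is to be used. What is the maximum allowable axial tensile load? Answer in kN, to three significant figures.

σ_allow = 395/2.28 = 173.2 MPa.
A = πd²/4 = π×97.9²/4 = 7528 mm².
F_allow = σ_allow × A = 173.2×7528 = 1.304×10^6 N.

F_allow = 1300 kN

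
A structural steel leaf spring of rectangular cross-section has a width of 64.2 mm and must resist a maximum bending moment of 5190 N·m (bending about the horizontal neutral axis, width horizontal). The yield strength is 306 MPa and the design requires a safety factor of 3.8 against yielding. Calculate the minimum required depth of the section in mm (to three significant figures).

σ_allow = 306/3.8 = 80.53 MPa.
For a rectangular section σ = 6M/(bh²), so h² = 6M/(b σ_allow) = 6×5190000/(64.2×80.53) = 6023 mm².
h = 77.61 mm.

h = 77.6 mm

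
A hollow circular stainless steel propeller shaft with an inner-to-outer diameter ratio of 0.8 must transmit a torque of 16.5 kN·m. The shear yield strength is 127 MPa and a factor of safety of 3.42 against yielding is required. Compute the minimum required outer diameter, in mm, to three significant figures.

d_o = 156 mm

τ_allow = 127/3.42 = 37.13 MPa.
For a hollow shaft τ = 16T/[πd_o³(1−k⁴)] with k = 0.8, so 1−k⁴ = 0.5904.
d_o³ = 16T/[π τ_allow (1−k⁴)] = 16×1.6500×10^7/(π×37.13×0.5904) = 3.833×10^6 mm³.
d_o = 156.5 mm.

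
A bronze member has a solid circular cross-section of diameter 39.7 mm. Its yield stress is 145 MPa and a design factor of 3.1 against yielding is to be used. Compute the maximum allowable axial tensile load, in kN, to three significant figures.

σ_allow = 145/3.1 = 46.77 MPa.
A = πd²/4 = π×39.7²/4 = 1238 mm².
F_allow = σ_allow × A = 46.77×1238 = 57900 N.

F_allow = 57.9 kN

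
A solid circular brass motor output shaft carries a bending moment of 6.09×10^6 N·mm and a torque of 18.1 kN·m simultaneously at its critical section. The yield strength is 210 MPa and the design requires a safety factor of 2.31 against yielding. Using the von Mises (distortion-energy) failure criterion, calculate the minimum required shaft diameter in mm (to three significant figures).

d = 124 mm

σ_allow = σ_y/n = 210/2.31 = 90.91 MPa.
For a solid shaft σ_b = 32M/(πd³) and τ = 16T/(πd³), so the von Mises stress is σ' = (16/πd³)·√(4M²+3T²).
√(4M²+3T²) = √(4×(6.090×10^6)² + 3×(1.810×10^7)²) = 3.363×10^7 N·mm.
d³ = 16×3.363×10^7/(π×90.91) = 1.884×10^6 mm³.
d = 123.5 mm.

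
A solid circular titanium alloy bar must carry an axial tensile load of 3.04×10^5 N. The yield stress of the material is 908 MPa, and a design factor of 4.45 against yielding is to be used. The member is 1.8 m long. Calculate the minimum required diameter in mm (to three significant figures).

d = 43.6 mm

Allowable stress σ_allow = 908/4.45 = 204.0 MPa.
Required area A = F/σ_allow = 304000/204.0 = 1490 mm².
A = πd²/4 → d = √(4A/π) = 43.55 mm.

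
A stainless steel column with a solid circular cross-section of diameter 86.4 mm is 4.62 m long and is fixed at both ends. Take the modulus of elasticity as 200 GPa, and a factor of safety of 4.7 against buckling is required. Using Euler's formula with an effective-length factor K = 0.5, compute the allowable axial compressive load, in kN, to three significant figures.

P_allow = 215 kN

I = πd⁴/64 = π×86.4⁴/64 = 2.735×10^6 mm⁴.
Effective length L_e = KL = 0.5×4.62 m = 2310 mm.
Euler critical load P_cr = π²EI/L_e² = π²×200000×2.735×10^6/2310² = 1.012×10^6 N.
P_allow = P_cr/n = 1.012×10^6/4.7 = 215300 N.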